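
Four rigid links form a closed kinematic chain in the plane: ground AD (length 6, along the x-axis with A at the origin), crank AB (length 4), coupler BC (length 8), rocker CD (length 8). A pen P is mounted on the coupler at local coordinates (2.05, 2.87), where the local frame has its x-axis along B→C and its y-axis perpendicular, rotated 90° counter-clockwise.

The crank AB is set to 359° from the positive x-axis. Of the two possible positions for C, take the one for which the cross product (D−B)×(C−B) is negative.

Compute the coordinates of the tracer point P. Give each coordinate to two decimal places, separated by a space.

7.16 -1.64

A=(0,0), D=(6.00,0)
B = A + 4.00·(cos359°, sin359°) = (3.9994, -0.0698)
|BD| = 2.0018
circle(B,8.00) ∩ circle(D,8.00): a=1.0009, h=7.9371
  candidates: C₊=(4.7229,7.8974) cross=15.889; C₋=(5.2765,-7.9672) cross=-15.889
  mode - wants cross < 0 → take C=(5.2765,-7.9672) (cross=-15.889)
ex = (C−B)/|BC| = (0.1596,-0.9872); ey = (0.9872,0.1596)
P = B + 2.05·ex + 2.87·ey = (7.1598,-1.6354)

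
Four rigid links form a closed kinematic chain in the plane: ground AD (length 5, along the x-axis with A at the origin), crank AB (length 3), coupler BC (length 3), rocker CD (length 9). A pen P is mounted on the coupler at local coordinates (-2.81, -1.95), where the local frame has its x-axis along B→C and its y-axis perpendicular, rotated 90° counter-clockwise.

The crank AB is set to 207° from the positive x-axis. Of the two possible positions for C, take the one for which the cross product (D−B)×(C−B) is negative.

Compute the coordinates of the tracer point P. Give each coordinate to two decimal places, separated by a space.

-4.43 1.57

A=(0,0), D=(5.00,0)
B = A + 3.00·(cos207°, sin207°) = (-2.6730, -1.3620)
|BD| = 7.7930
circle(B,3.00) ∩ circle(D,9.00): a=-0.7231, h=2.9116
  candidates: C₊=(-3.8938,1.3784) cross=22.690; C₋=(-2.8761,-4.3551) cross=-22.690
  mode - wants cross < 0 → take C=(-2.8761,-4.3551) (cross=-22.690)
ex = (C−B)/|BC| = (-0.0677,-0.9977); ey = (0.9977,-0.0677)
P = B + -2.81·ex + -1.95·ey = (-4.4283,1.5736)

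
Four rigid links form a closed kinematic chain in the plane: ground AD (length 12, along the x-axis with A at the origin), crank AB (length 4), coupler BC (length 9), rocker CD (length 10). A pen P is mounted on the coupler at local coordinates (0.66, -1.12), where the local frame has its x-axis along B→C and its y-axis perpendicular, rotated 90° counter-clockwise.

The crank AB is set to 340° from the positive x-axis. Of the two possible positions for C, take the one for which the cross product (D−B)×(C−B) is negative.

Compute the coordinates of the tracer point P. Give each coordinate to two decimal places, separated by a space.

A=(0,0), D=(12.00,0)
B = A + 4.00·(cos340°, sin340°) = (3.7588, -1.3681)
|BD| = 8.3540
circle(B,9.00) ∩ circle(D,10.00): a=3.0398, h=8.4711
  candidates: C₊=(5.3703,7.4865) cross=70.768; C₋=(8.1448,-9.2270) cross=-70.768
  mode - wants cross < 0 → take C=(8.1448,-9.2270) (cross=-70.768)
ex = (C−B)/|BC| = (0.4873,-0.8732); ey = (0.8732,0.4873)
P = B + 0.66·ex + -1.12·ey = (3.1024,-2.4902)

3.10 -2.49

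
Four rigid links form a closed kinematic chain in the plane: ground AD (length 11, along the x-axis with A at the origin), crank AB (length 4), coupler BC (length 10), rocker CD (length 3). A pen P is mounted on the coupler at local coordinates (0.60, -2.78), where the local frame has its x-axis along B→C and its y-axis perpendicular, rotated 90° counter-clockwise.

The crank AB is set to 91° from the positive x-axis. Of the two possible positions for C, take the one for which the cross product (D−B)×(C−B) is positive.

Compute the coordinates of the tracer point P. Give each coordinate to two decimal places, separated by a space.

A=(0,0), D=(11.00,0)
B = A + 4.00·(cos91°, sin91°) = (-0.0698, 3.9994)
|BD| = 11.7701
circle(B,10.00) ∩ circle(D,3.00): a=9.7508, h=2.2186
  candidates: C₊=(9.8547,2.7728) cross=26.113; C₋=(8.3469,-1.4005) cross=-26.113
  mode + wants cross > 0 → take C=(9.8547,2.7728) (cross=26.113)
ex = (C−B)/|BC| = (0.9924,-0.1227); ey = (0.1227,0.9924)
P = B + 0.60·ex + -2.78·ey = (0.1847,1.1668)

0.18 1.17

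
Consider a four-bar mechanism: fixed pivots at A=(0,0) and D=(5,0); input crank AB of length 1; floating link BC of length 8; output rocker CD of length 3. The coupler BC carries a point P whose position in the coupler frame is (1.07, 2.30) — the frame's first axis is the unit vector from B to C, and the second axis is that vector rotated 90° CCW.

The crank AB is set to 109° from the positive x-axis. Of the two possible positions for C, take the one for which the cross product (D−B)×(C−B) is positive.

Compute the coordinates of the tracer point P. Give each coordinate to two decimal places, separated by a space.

0.62 3.30

A=(0,0), D=(5.00,0)
B = A + 1.00·(cos109°, sin109°) = (-0.3256, 0.9455)
|BD| = 5.4089
circle(B,8.00) ∩ circle(D,3.00): a=7.7887, h=1.8266
  candidates: C₊=(7.6625,1.3824) cross=9.880; C₋=(7.0239,-2.2145) cross=-9.880
  mode + wants cross > 0 → take C=(7.6625,1.3824) (cross=9.880)
ex = (C−B)/|BC| = (0.9985,0.0546); ey = (-0.0546,0.9985)
P = B + 1.07·ex + 2.30·ey = (0.6172,3.3005)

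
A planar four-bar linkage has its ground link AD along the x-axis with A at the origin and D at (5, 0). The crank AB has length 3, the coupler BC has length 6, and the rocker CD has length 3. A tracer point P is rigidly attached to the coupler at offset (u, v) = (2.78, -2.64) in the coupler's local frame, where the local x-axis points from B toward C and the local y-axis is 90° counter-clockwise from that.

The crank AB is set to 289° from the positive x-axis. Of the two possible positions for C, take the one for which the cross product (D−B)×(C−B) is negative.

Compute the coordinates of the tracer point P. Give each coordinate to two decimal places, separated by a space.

A=(0,0), D=(5.00,0)
B = A + 3.00·(cos289°, sin289°) = (0.9767, -2.8366)
|BD| = 4.9227
circle(B,6.00) ∩ circle(D,3.00): a=5.2037, h=2.9868
  candidates: C₊=(3.5086,2.6030) cross=14.703; C₋=(6.9508,-2.2792) cross=-14.703
  mode - wants cross < 0 → take C=(6.9508,-2.2792) (cross=-14.703)
ex = (C−B)/|BC| = (0.9957,0.0929); ey = (-0.0929,0.9957)
P = B + 2.78·ex + -2.64·ey = (3.9899,-5.2069)

3.99 -5.21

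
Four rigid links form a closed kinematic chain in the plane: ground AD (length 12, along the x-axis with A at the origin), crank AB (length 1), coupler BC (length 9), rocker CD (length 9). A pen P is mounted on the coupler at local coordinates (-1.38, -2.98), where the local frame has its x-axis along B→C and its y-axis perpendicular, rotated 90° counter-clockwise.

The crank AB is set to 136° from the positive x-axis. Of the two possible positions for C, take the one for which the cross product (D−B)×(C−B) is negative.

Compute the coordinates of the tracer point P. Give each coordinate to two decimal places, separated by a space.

-3.86 -0.27

A=(0,0), D=(12.00,0)
B = A + 1.00·(cos136°, sin136°) = (-0.7193, 0.6947)
|BD| = 12.7383
circle(B,9.00) ∩ circle(D,9.00): a=6.3691, h=6.3588
  candidates: C₊=(5.9871,6.6966) cross=81.000; C₋=(5.2936,-6.0020) cross=-81.000
  mode - wants cross < 0 → take C=(5.2936,-6.0020) (cross=-81.000)
ex = (C−B)/|BC| = (0.6681,-0.7441); ey = (0.7441,0.6681)
P = B + -1.38·ex + -2.98·ey = (-3.8586,-0.2695)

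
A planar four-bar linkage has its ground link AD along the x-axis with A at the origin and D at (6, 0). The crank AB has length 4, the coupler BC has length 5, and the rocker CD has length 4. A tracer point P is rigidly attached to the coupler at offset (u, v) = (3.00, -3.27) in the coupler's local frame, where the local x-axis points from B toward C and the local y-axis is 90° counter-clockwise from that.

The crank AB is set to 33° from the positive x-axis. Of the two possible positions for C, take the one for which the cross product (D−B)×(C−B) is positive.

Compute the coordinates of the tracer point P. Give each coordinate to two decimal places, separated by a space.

A=(0,0), D=(6.00,0)
B = A + 4.00·(cos33°, sin33°) = (3.3547, 2.1786)
|BD| = 3.4269
circle(B,5.00) ∩ circle(D,4.00): a=3.0266, h=3.9799
  candidates: C₊=(8.2211,3.3267) cross=13.639; C₋=(3.1609,-2.8177) cross=-13.639
  mode + wants cross > 0 → take C=(8.2211,3.3267) (cross=13.639)
ex = (C−B)/|BC| = (0.9733,0.2296); ey = (-0.2296,0.9733)
P = B + 3.00·ex + -3.27·ey = (7.0254,-0.3152)

7.03 -0.32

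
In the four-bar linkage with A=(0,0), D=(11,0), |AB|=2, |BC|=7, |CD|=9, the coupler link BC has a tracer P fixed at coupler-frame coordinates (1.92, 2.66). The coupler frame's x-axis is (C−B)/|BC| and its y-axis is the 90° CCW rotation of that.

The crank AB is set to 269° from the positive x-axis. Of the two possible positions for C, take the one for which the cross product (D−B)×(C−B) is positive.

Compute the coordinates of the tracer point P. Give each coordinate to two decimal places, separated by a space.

-1.56 0.90

A=(0,0), D=(11.00,0)
B = A + 2.00·(cos269°, sin269°) = (-0.0349, -1.9997)
|BD| = 11.2146
circle(B,7.00) ∩ circle(D,9.00): a=4.1806, h=5.6145
  candidates: C₊=(3.0776,4.2703) cross=62.964; C₋=(5.0798,-6.7788) cross=-62.964
  mode + wants cross > 0 → take C=(3.0776,4.2703) (cross=62.964)
ex = (C−B)/|BC| = (0.4446,0.8957); ey = (-0.8957,0.4446)
P = B + 1.92·ex + 2.66·ey = (-1.5638,0.9028)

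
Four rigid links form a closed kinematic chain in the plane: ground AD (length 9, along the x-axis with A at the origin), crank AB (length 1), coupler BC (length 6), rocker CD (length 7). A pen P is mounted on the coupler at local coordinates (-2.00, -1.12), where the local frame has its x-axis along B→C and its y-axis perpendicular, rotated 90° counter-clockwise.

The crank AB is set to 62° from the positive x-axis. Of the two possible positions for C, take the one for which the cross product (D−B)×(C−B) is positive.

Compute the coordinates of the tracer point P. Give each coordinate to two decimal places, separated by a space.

-0.03 -1.35

A=(0,0), D=(9.00,0)
B = A + 1.00·(cos62°, sin62°) = (0.4695, 0.8829)
|BD| = 8.5761
circle(B,6.00) ∩ circle(D,7.00): a=3.5301, h=4.8516
  candidates: C₊=(4.4803,5.3453) cross=41.608; C₋=(3.4813,-4.3063) cross=-41.608
  mode + wants cross > 0 → take C=(4.4803,5.3453) (cross=41.608)
ex = (C−B)/|BC| = (0.6685,0.7437); ey = (-0.7437,0.6685)
P = B + -2.00·ex + -1.12·ey = (-0.0345,-1.3532)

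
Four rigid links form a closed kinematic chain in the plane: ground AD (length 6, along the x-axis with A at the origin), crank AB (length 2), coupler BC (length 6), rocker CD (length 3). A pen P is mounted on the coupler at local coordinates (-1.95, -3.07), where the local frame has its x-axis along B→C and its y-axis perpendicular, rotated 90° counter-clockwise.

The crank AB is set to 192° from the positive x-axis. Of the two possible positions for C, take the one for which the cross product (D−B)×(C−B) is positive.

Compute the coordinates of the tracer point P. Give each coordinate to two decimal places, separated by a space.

A=(0,0), D=(6.00,0)
B = A + 2.00·(cos192°, sin192°) = (-1.9563, -0.4158)
|BD| = 7.9672
circle(B,6.00) ∩ circle(D,3.00): a=5.6780, h=1.9391
  candidates: C₊=(3.6128,1.8169) cross=15.449; C₋=(3.8152,-2.0559) cross=-15.449
  mode + wants cross > 0 → take C=(3.6128,1.8169) (cross=15.449)
ex = (C−B)/|BC| = (0.9282,0.3721); ey = (-0.3721,0.9282)
P = B + -1.95·ex + -3.07·ey = (-2.6238,-3.9910)

-2.62 -3.99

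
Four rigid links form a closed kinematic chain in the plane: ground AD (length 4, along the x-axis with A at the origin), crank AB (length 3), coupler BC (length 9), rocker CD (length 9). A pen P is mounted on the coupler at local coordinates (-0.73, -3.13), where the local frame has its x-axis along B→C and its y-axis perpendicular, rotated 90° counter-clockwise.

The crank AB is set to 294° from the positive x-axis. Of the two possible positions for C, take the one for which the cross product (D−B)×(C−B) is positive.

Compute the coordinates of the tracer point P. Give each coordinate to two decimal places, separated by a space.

A=(0,0), D=(4.00,0)
B = A + 3.00·(cos294°, sin294°) = (1.2202, -2.7406)
|BD| = 3.9036
circle(B,9.00) ∩ circle(D,9.00): a=1.9518, h=8.7858
  candidates: C₊=(-3.5582,4.8861) cross=34.297; C₋=(8.7784,-7.6267) cross=-34.297
  mode + wants cross > 0 → take C=(-3.5582,4.8861) (cross=34.297)
ex = (C−B)/|BC| = (-0.5309,0.8474); ey = (-0.8474,-0.5309)
P = B + -0.73·ex + -3.13·ey = (4.2602,-1.6974)

4.26 -1.70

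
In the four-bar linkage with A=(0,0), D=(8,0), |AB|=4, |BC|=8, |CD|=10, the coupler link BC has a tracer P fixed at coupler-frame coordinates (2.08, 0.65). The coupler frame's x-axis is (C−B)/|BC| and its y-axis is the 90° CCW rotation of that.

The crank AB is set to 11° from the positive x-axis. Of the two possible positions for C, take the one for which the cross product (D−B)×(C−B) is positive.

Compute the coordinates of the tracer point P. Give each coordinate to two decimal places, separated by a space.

A=(0,0), D=(8.00,0)
B = A + 4.00·(cos11°, sin11°) = (3.9265, 0.7632)
|BD| = 4.1444
circle(B,8.00) ∩ circle(D,10.00): a=-2.2710, h=7.6709
  candidates: C₊=(3.1070,8.7211) cross=31.791; C₋=(0.2816,-6.3582) cross=-31.791
  mode + wants cross > 0 → take C=(3.1070,8.7211) (cross=31.791)
ex = (C−B)/|BC| = (-0.1024,0.9947); ey = (-0.9947,-0.1024)
P = B + 2.08·ex + 0.65·ey = (3.0669,2.7657)

3.07 2.77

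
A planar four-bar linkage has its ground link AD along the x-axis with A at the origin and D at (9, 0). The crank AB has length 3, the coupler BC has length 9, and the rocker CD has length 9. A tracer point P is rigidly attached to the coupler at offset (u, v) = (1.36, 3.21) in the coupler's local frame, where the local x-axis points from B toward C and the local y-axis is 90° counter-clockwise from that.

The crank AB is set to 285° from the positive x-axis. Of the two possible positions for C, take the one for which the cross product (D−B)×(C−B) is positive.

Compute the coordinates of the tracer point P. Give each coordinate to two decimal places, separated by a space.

-2.16 -1.02

A=(0,0), D=(9.00,0)
B = A + 3.00·(cos285°, sin285°) = (0.7765, -2.8978)
|BD| = 8.7192
circle(B,9.00) ∩ circle(D,9.00): a=4.3596, h=7.8736
  candidates: C₊=(2.2715,5.9772) cross=68.651; C₋=(7.5050,-8.8750) cross=-68.651
  mode + wants cross > 0 → take C=(2.2715,5.9772) (cross=68.651)
ex = (C−B)/|BC| = (0.1661,0.9861); ey = (-0.9861,0.1661)
P = B + 1.36·ex + 3.21·ey = (-2.1630,-1.0235)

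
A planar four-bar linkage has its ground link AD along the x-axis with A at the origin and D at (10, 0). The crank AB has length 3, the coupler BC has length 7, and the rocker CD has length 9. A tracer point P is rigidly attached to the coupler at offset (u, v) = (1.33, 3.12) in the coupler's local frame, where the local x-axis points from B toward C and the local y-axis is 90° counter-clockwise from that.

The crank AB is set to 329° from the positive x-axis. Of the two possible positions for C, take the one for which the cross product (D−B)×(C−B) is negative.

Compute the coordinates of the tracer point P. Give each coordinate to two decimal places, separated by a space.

A=(0,0), D=(10.00,0)
B = A + 3.00·(cos329°, sin329°) = (2.5715, -1.5451)
|BD| = 7.5875
circle(B,7.00) ∩ circle(D,9.00): a=1.6850, h=6.7942
  candidates: C₊=(2.8376,5.4498) cross=51.551; C₋=(5.6048,-7.8538) cross=-51.551
  mode - wants cross < 0 → take C=(5.6048,-7.8538) (cross=-51.551)
ex = (C−B)/|BC| = (0.4333,-0.9012); ey = (0.9012,0.4333)
P = B + 1.33·ex + 3.12·ey = (5.9597,-1.3918)

5.96 -1.39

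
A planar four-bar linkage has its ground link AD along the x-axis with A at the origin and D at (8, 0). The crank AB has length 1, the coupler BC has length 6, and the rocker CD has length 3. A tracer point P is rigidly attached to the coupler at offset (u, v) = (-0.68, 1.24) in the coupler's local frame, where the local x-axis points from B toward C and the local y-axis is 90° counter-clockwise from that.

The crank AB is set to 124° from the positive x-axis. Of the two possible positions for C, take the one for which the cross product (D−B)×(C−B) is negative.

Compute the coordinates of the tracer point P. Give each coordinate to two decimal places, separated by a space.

-0.83 2.22

A=(0,0), D=(8.00,0)
B = A + 1.00·(cos124°, sin124°) = (-0.5592, 0.8290)
|BD| = 8.5992
circle(B,6.00) ∩ circle(D,3.00): a=5.8695, h=1.2444
  candidates: C₊=(5.4030,1.5018) cross=10.701; C₋=(5.1630,-0.9755) cross=-10.701
  mode - wants cross < 0 → take C=(5.1630,-0.9755) (cross=-10.701)
ex = (C−B)/|BC| = (0.9537,-0.3008); ey = (0.3008,0.9537)
P = B + -0.68·ex + 1.24·ey = (-0.8348,2.2161)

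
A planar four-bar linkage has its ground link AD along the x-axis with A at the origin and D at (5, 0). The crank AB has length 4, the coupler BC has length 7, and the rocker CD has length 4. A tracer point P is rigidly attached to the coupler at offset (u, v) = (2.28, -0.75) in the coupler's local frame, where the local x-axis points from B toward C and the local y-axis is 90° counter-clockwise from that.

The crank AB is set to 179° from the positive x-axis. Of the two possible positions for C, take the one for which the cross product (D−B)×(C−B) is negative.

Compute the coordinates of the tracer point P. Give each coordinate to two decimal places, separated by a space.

-2.27 -1.59

A=(0,0), D=(5.00,0)
B = A + 4.00·(cos179°, sin179°) = (-3.9994, 0.0698)
|BD| = 8.9997
circle(B,7.00) ∩ circle(D,4.00): a=6.3332, h=2.9816
  candidates: C₊=(2.3568,3.0022) cross=26.834; C₋=(2.3105,-2.9609) cross=-26.834
  mode - wants cross < 0 → take C=(2.3105,-2.9609) (cross=-26.834)
ex = (C−B)/|BC| = (0.9014,-0.4330); ey = (0.4330,0.9014)
P = B + 2.28·ex + -0.75·ey = (-2.2689,-1.5934)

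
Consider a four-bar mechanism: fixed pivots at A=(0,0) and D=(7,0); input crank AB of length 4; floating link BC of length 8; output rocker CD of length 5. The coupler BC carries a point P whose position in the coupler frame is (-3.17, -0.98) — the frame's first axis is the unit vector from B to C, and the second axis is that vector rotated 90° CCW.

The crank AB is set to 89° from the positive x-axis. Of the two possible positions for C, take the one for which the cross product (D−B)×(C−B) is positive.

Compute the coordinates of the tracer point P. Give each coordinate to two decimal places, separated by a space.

A=(0,0), D=(7.00,0)
B = A + 4.00·(cos89°, sin89°) = (0.0698, 3.9994)
|BD| = 8.0014
circle(B,8.00) ∩ circle(D,5.00): a=6.4378, h=4.7492
  candidates: C₊=(8.0195,4.8950) cross=38.000; C₋=(3.2719,-3.3318) cross=-38.000
  mode + wants cross > 0 → take C=(8.0195,4.8950) (cross=38.000)
ex = (C−B)/|BC| = (0.9937,0.1119); ey = (-0.1119,0.9937)
P = B + -3.17·ex + -0.98·ey = (-2.9706,2.6707)

-2.97 2.67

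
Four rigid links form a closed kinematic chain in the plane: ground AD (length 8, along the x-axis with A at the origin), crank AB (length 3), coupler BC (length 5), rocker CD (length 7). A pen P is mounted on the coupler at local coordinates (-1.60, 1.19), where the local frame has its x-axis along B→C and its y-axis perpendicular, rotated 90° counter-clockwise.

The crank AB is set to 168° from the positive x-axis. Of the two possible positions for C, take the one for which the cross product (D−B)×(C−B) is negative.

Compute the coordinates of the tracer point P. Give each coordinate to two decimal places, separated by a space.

A=(0,0), D=(8.00,0)
B = A + 3.00·(cos168°, sin168°) = (-2.9344, 0.6237)
|BD| = 10.9522
circle(B,5.00) ∩ circle(D,7.00): a=4.3804, h=2.4108
  candidates: C₊=(1.5762,2.7811) cross=26.403; C₋=(1.3016,-2.0326) cross=-26.403
  mode - wants cross < 0 → take C=(1.3016,-2.0326) (cross=-26.403)
ex = (C−B)/|BC| = (0.8472,-0.5313); ey = (0.5313,0.8472)
P = B + -1.60·ex + 1.19·ey = (-3.6578,2.4819)

-3.66 2.48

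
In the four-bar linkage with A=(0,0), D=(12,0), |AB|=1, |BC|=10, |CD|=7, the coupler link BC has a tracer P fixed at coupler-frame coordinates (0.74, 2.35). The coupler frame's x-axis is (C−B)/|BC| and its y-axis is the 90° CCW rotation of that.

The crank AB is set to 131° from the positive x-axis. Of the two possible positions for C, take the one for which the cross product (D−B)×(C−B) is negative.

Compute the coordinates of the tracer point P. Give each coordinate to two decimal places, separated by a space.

1.34 2.19

A=(0,0), D=(12.00,0)
B = A + 1.00·(cos131°, sin131°) = (-0.6561, 0.7547)
|BD| = 12.6785
circle(B,10.00) ∩ circle(D,7.00): a=8.3505, h=5.5017
  candidates: C₊=(8.0072,5.7495) cross=69.753; C₋=(7.3522,-5.2343) cross=-69.753
  mode - wants cross < 0 → take C=(7.3522,-5.2343) (cross=-69.753)
ex = (C−B)/|BC| = (0.8008,-0.5989); ey = (0.5989,0.8008)
P = B + 0.74·ex + 2.35·ey = (1.3440,2.1935)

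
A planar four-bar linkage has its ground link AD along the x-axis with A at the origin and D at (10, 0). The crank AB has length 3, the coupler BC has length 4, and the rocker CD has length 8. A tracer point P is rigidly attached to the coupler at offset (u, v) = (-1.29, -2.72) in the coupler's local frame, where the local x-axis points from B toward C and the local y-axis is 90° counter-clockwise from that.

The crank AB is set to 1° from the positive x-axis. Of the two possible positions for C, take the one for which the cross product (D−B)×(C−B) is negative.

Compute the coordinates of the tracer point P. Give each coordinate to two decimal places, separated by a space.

A=(0,0), D=(10.00,0)
B = A + 3.00·(cos1°, sin1°) = (2.9995, 0.0524)
|BD| = 7.0007
circle(B,4.00) ∩ circle(D,8.00): a=0.0721, h=3.9994
  candidates: C₊=(3.1015,4.0511) cross=27.998; C₋=(3.0417,-3.9474) cross=-27.998
  mode - wants cross < 0 → take C=(3.0417,-3.9474) (cross=-27.998)
ex = (C−B)/|BC| = (0.0105,-0.9999); ey = (0.9999,0.0105)
P = B + -1.29·ex + -2.72·ey = (0.2661,1.3136)

0.27 1.31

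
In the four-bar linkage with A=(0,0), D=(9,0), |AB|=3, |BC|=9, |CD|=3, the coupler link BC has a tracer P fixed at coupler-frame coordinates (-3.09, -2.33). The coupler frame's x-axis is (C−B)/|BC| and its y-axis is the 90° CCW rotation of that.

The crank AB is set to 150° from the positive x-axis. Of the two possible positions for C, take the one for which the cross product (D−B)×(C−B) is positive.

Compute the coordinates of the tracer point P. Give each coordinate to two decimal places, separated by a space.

-5.69 -0.83

A=(0,0), D=(9.00,0)
B = A + 3.00·(cos150°, sin150°) = (-2.5981, 1.5000)
|BD| = 11.6947
circle(B,9.00) ∩ circle(D,3.00): a=8.9257, h=1.1544
  candidates: C₊=(6.4019,1.5000) cross=13.500; C₋=(6.1058,-0.7897) cross=-13.500
  mode + wants cross > 0 → take C=(6.4019,1.5000) (cross=13.500)
ex = (C−B)/|BC| = (1.0000,-0.0000); ey = (0.0000,1.0000)
P = B + -3.09·ex + -2.33·ey = (-5.6881,-0.8300)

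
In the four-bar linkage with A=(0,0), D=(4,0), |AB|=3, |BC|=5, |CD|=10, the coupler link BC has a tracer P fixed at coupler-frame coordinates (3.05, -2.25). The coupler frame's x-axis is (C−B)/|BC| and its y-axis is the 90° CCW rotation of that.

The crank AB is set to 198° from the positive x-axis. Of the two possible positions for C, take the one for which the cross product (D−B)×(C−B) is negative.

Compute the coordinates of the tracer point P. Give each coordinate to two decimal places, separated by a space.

-5.83 -3.27

A=(0,0), D=(4.00,0)
B = A + 3.00·(cos198°, sin198°) = (-2.8532, -0.9271)
|BD| = 6.9156
circle(B,5.00) ∩ circle(D,10.00): a=-1.9647, h=4.5978
  candidates: C₊=(-5.4165,3.3659) cross=31.797; C₋=(-4.1838,-5.7467) cross=-31.797
  mode - wants cross < 0 → take C=(-4.1838,-5.7467) (cross=-31.797)
ex = (C−B)/|BC| = (-0.2661,-0.9639); ey = (0.9639,-0.2661)
P = B + 3.05·ex + -2.25·ey = (-5.8337,-3.2683)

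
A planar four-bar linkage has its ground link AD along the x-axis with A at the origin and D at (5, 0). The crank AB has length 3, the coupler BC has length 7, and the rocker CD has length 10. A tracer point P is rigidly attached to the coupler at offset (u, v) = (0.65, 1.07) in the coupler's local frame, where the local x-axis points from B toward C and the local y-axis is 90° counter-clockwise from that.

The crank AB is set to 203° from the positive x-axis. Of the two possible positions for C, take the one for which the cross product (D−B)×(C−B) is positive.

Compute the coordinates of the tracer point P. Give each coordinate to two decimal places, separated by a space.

A=(0,0), D=(5.00,0)
B = A + 3.00·(cos203°, sin203°) = (-2.7615, -1.1722)
|BD| = 7.8495
circle(B,7.00) ∩ circle(D,10.00): a=0.6762, h=6.9673
  candidates: C₊=(-3.1334,5.8179) cross=54.690; C₋=(-1.0525,-7.9604) cross=-54.690
  mode + wants cross > 0 → take C=(-3.1334,5.8179) (cross=54.690)
ex = (C−B)/|BC| = (-0.0531,0.9986); ey = (-0.9986,-0.0531)
P = B + 0.65·ex + 1.07·ey = (-3.8645,-0.5800)

-3.86 -0.58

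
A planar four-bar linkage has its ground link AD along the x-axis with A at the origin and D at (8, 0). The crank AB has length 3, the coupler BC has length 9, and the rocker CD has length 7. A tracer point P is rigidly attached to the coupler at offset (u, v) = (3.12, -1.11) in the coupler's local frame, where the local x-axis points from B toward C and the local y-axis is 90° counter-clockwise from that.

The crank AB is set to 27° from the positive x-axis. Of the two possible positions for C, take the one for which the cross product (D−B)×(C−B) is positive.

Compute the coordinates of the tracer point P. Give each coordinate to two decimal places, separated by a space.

5.84 2.34

A=(0,0), D=(8.00,0)
B = A + 3.00·(cos27°, sin27°) = (2.6730, 1.3620)
|BD| = 5.4983
circle(B,9.00) ∩ circle(D,7.00): a=5.6591, h=6.9982
  candidates: C₊=(9.8893,6.7402) cross=38.478; C₋=(6.4223,-6.8199) cross=-38.478
  mode + wants cross > 0 → take C=(9.8893,6.7402) (cross=38.478)
ex = (C−B)/|BC| = (0.8018,0.5976); ey = (-0.5976,0.8018)
P = B + 3.12·ex + -1.11·ey = (5.8380,2.3364)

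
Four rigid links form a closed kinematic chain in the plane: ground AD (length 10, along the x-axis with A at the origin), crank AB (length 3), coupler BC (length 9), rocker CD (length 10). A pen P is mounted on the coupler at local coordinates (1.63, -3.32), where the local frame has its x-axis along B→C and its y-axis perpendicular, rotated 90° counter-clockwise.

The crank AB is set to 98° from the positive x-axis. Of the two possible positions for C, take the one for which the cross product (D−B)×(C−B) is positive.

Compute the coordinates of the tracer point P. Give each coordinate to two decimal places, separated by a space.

3.06 1.70

A=(0,0), D=(10.00,0)
B = A + 3.00·(cos98°, sin98°) = (-0.4175, 2.9708)
|BD| = 10.8328
circle(B,9.00) ∩ circle(D,10.00): a=4.5395, h=7.7713
  candidates: C₊=(6.0791,9.1993) cross=84.185; C₋=(1.8167,-5.7475) cross=-84.185
  mode + wants cross > 0 → take C=(6.0791,9.1993) (cross=84.185)
ex = (C−B)/|BC| = (0.7218,0.6921); ey = (-0.6921,0.7218)
P = B + 1.63·ex + -3.32·ey = (3.0567,1.7023)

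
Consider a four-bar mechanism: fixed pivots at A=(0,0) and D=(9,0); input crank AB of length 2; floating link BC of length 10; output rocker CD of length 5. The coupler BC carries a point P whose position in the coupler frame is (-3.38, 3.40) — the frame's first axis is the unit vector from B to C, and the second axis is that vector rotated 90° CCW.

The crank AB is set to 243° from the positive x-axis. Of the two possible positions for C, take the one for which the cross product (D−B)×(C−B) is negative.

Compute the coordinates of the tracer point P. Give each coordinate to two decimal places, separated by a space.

A=(0,0), D=(9.00,0)
B = A + 2.00·(cos243°, sin243°) = (-0.9080, -1.7820)
|BD| = 10.0670
circle(B,10.00) ∩ circle(D,5.00): a=8.7585, h=4.8258
  candidates: C₊=(6.8580,4.5179) cross=48.581; C₋=(8.5665,-4.9812) cross=-48.581
  mode - wants cross < 0 → take C=(8.5665,-4.9812) (cross=-48.581)
ex = (C−B)/|BC| = (0.9474,-0.3199); ey = (0.3199,0.9474)
P = B + -3.38·ex + 3.40·ey = (-3.0226,2.5206)

-3.02 2.52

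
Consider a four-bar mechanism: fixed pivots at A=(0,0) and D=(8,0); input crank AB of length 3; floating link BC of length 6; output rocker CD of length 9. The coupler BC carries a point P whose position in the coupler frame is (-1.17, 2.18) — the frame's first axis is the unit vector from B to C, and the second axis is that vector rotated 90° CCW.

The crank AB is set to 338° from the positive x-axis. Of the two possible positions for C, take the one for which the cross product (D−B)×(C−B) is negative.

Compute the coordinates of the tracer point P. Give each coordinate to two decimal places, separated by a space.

A=(0,0), D=(8.00,0)
B = A + 3.00·(cos338°, sin338°) = (2.7816, -1.1238)
|BD| = 5.3381
circle(B,6.00) ∩ circle(D,9.00): a=-1.5459, h=5.7974
  candidates: C₊=(0.0497,4.2182) cross=30.947; C₋=(2.4908,-7.1168) cross=-30.947
  mode - wants cross < 0 → take C=(2.4908,-7.1168) (cross=-30.947)
ex = (C−B)/|BC| = (-0.0485,-0.9988); ey = (0.9988,-0.0485)
P = B + -1.17·ex + 2.18·ey = (5.0157,-0.0608)

5.02 -0.06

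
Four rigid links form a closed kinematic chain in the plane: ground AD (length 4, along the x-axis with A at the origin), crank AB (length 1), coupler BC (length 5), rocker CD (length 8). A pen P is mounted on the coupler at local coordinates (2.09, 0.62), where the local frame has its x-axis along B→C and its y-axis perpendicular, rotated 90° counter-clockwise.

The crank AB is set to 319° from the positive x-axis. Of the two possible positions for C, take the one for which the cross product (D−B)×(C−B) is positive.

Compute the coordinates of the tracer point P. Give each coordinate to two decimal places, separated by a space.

-1.42 -0.50

A=(0,0), D=(4.00,0)
B = A + 1.00·(cos319°, sin319°) = (0.7547, -0.6561)
|BD| = 3.3109
circle(B,5.00) ∩ circle(D,8.00): a=-4.2341, h=2.6594
  candidates: C₊=(-3.9224,1.1116) cross=8.805; C₋=(-2.8685,-4.1017) cross=-8.805
  mode + wants cross > 0 → take C=(-3.9224,1.1116) (cross=8.805)
ex = (C−B)/|BC| = (-0.9354,0.3535); ey = (-0.3535,-0.9354)
P = B + 2.09·ex + 0.62·ey = (-1.4195,-0.4971)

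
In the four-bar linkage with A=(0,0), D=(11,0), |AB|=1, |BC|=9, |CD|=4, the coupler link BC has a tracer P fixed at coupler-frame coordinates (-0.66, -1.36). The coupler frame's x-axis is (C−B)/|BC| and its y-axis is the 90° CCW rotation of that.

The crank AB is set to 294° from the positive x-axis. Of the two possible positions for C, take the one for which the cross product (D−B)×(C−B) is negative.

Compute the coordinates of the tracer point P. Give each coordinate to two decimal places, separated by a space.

-0.61 -2.03

A=(0,0), D=(11.00,0)
B = A + 1.00·(cos294°, sin294°) = (0.4067, -0.9135)
|BD| = 10.6326
circle(B,9.00) ∩ circle(D,4.00): a=8.3729, h=3.3006
  candidates: C₊=(8.4651,3.0943) cross=35.094; C₋=(9.0323,-3.4825) cross=-35.094
  mode - wants cross < 0 → take C=(9.0323,-3.4825) (cross=-35.094)
ex = (C−B)/|BC| = (0.9584,-0.2854); ey = (0.2854,0.9584)
P = B + -0.66·ex + -1.36·ey = (-0.6140,-2.0286)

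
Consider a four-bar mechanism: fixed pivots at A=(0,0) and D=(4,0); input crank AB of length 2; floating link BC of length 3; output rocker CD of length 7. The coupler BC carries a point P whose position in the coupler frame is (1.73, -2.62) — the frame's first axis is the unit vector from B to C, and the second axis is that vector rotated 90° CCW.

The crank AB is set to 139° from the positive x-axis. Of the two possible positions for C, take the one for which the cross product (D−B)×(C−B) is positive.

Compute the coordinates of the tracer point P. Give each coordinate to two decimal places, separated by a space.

A=(0,0), D=(4.00,0)
B = A + 2.00·(cos139°, sin139°) = (-1.5094, 1.3121)
|BD| = 5.6635
circle(B,3.00) ∩ circle(D,7.00): a=-0.6996, h=2.9173
  candidates: C₊=(-1.5141,4.3121) cross=16.522; C₋=(-2.8659,-1.3637) cross=-16.522
  mode + wants cross > 0 → take C=(-1.5141,4.3121) (cross=16.522)
ex = (C−B)/|BC| = (-0.0016,1.0000); ey = (-1.0000,-0.0016)
P = B + 1.73·ex + -2.62·ey = (1.1079,3.0462)

1.11 3.05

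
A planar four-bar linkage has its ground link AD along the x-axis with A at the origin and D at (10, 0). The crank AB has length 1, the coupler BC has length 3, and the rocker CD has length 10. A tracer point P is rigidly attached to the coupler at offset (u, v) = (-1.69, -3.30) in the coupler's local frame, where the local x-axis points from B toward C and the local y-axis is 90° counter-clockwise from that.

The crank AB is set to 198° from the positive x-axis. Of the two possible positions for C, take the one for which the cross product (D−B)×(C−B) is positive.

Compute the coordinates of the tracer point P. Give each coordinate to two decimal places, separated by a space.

A=(0,0), D=(10.00,0)
B = A + 1.00·(cos198°, sin198°) = (-0.9511, -0.3090)
|BD| = 10.9554
circle(B,3.00) ∩ circle(D,10.00): a=1.3245, h=2.6918
  candidates: C₊=(0.2970,2.4191) cross=29.490; C₋=(0.4489,-2.9624) cross=-29.490
  mode + wants cross > 0 → take C=(0.2970,2.4191) (cross=29.490)
ex = (C−B)/|BC| = (0.4160,0.9094); ey = (-0.9094,0.4160)
P = B + -1.69·ex + -3.30·ey = (1.3467,-3.2187)

1.35 -3.22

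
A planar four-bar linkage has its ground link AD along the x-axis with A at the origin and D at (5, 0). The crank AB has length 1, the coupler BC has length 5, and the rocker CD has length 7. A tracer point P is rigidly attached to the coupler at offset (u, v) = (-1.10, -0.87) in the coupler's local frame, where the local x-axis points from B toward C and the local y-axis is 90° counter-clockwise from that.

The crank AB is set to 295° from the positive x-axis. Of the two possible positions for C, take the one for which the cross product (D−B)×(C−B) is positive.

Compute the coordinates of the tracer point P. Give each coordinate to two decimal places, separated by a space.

1.53 -1.76

A=(0,0), D=(5.00,0)
B = A + 1.00·(cos295°, sin295°) = (0.4226, -0.9063)
|BD| = 4.6662
circle(B,5.00) ∩ circle(D,7.00): a=-0.2385, h=4.9943
  candidates: C₊=(-0.7814,3.9466) cross=23.305; C₋=(1.1586,-5.8518) cross=-23.305
  mode + wants cross > 0 → take C=(-0.7814,3.9466) (cross=23.305)
ex = (C−B)/|BC| = (-0.2408,0.9706); ey = (-0.9706,-0.2408)
P = B + -1.10·ex + -0.87·ey = (1.5319,-1.7644)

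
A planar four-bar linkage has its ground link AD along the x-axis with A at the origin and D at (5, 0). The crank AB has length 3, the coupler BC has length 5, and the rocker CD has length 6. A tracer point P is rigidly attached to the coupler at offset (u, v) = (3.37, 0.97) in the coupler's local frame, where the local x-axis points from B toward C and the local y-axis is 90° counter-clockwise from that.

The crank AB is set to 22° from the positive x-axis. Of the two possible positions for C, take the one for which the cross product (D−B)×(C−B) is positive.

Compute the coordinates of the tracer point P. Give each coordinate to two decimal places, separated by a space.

A=(0,0), D=(5.00,0)
B = A + 3.00·(cos22°, sin22°) = (2.7816, 1.1238)
|BD| = 2.4869
circle(B,5.00) ∩ circle(D,6.00): a=-0.9682, h=4.9054
  candidates: C₊=(4.1346,5.9373) cross=12.199; C₋=(-0.2989,-2.8146) cross=-12.199
  mode + wants cross > 0 → take C=(4.1346,5.9373) (cross=12.199)
ex = (C−B)/|BC| = (0.2706,0.9627); ey = (-0.9627,0.2706)
P = B + 3.37·ex + 0.97·ey = (2.7597,4.6306)

2.76 4.63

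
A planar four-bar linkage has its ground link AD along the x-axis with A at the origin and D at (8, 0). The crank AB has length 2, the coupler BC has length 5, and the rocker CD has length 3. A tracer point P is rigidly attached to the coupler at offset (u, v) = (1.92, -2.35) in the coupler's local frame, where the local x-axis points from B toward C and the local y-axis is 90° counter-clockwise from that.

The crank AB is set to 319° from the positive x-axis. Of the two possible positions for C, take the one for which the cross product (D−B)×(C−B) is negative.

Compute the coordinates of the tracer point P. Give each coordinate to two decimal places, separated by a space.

2.81 -4.05

A=(0,0), D=(8.00,0)
B = A + 2.00·(cos319°, sin319°) = (1.5094, -1.3121)
|BD| = 6.6219
circle(B,5.00) ∩ circle(D,3.00): a=4.5191, h=2.1397
  candidates: C₊=(5.5149,1.6806) cross=14.169; C₋=(6.3628,-2.5139) cross=-14.169
  mode - wants cross < 0 → take C=(6.3628,-2.5139) (cross=-14.169)
ex = (C−B)/|BC| = (0.9707,-0.2404); ey = (0.2404,0.9707)
P = B + 1.92·ex + -2.35·ey = (2.8083,-4.0547)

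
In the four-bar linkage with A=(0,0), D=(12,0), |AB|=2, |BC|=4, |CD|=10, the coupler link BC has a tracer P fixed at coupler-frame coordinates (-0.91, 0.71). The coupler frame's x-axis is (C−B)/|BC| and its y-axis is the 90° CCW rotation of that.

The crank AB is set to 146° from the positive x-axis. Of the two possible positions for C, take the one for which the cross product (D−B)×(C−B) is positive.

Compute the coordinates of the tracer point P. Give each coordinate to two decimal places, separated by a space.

A=(0,0), D=(12.00,0)
B = A + 2.00·(cos146°, sin146°) = (-1.6581, 1.1184)
|BD| = 13.7038
circle(B,4.00) ∩ circle(D,10.00): a=3.7870, h=1.2877
  candidates: C₊=(2.2214,2.0928) cross=17.647; C₋=(2.0112,-0.4741) cross=-17.647
  mode + wants cross > 0 → take C=(2.2214,2.0928) (cross=17.647)
ex = (C−B)/|BC| = (0.9699,0.2436); ey = (-0.2436,0.9699)
P = B + -0.91·ex + 0.71·ey = (-2.7136,1.5853)

-2.71 1.59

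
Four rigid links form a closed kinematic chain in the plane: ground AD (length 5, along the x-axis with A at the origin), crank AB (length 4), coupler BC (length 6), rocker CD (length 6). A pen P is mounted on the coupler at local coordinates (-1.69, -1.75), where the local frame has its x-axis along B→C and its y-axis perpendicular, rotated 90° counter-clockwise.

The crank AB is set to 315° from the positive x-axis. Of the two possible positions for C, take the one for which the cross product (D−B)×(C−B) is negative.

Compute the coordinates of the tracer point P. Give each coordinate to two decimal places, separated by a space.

0.64 -3.89

A=(0,0), D=(5.00,0)
B = A + 4.00·(cos315°, sin315°) = (2.8284, -2.8284)
|BD| = 3.5659
circle(B,6.00) ∩ circle(D,6.00): a=1.7830, h=5.7290
  candidates: C₊=(-0.6299,2.0746) cross=20.429; C₋=(8.4583,-4.9030) cross=-20.429
  mode - wants cross < 0 → take C=(8.4583,-4.9030) (cross=-20.429)
ex = (C−B)/|BC| = (0.9383,-0.3458); ey = (0.3458,0.9383)
P = B + -1.69·ex + -1.75·ey = (0.6376,-3.8861)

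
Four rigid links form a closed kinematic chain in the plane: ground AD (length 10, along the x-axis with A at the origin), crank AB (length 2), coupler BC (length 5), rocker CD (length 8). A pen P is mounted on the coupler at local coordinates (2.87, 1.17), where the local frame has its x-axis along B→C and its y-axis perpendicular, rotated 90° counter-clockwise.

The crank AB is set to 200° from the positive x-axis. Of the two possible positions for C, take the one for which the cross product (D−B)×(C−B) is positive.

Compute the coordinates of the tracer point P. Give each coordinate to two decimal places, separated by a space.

A=(0,0), D=(10.00,0)
B = A + 2.00·(cos200°, sin200°) = (-1.8794, -0.6840)
|BD| = 11.8991
circle(B,5.00) ∩ circle(D,8.00): a=4.3107, h=2.5333
  candidates: C₊=(2.2786,2.0929) cross=30.144; C₋=(2.5699,-2.9653) cross=-30.144
  mode + wants cross > 0 → take C=(2.2786,2.0929) (cross=30.144)
ex = (C−B)/|BC| = (0.8316,0.5554); ey = (-0.5554,0.8316)
P = B + 2.87·ex + 1.17·ey = (-0.1425,1.8829)

-0.14 1.88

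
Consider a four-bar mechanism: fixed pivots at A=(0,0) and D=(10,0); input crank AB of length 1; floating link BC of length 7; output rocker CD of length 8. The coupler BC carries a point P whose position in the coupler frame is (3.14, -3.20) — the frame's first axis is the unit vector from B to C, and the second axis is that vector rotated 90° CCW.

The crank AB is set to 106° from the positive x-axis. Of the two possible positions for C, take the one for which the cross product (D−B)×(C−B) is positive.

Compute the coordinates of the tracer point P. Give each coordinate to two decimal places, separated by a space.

4.21 0.95

A=(0,0), D=(10.00,0)
B = A + 1.00·(cos106°, sin106°) = (-0.2756, 0.9613)
|BD| = 10.3205
circle(B,7.00) ∩ circle(D,8.00): a=4.4335, h=5.4170
  candidates: C₊=(4.6432,5.9418) cross=55.906; C₋=(3.6341,-4.8451) cross=-55.906
  mode + wants cross > 0 → take C=(4.6432,5.9418) (cross=55.906)
ex = (C−B)/|BC| = (0.7027,0.7115); ey = (-0.7115,0.7027)
P = B + 3.14·ex + -3.20·ey = (4.2076,0.9468)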